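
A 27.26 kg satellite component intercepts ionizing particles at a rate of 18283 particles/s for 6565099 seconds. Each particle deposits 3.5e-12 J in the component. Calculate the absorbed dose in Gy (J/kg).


Total energy deposited = rate * time * E_per
  = 18283 * 6565099 * 3.5e-12 = 0.420104 J
Dose = E_total / mass = 0.420104 / 27.26
Dose = 0.015411 Gy

0.0154 Gy


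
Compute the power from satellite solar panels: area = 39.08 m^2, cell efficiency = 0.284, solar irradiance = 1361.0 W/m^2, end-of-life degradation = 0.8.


P = area * eta * S * degradation
P = 39.08 * 0.284 * 1361.0 * 0.8
P = 12084.2863 W

12084.2863 W


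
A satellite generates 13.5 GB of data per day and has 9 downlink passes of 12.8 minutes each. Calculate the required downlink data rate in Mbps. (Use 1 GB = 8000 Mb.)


total contact time = 9 * 12.8 * 60 = 6912.0000 s
data = 13.5 GB = 108000.0000 Mb
rate = 108000.0000 / 6912.0000 = 15.6250 Mbps

15.6250 Mbps


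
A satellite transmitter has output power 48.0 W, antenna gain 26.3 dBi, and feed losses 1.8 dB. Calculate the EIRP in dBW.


Pt = 48.0 W = 16.8124 dBW
EIRP = Pt_dBW + Gt - losses = 16.8124 + 26.3 - 1.8 = 41.3124 dBW

41.3124 dBW


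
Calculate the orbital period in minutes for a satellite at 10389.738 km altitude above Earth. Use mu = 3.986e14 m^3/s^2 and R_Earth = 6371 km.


r = 16760.7380 km = 1.6760738e+07 m
T = 2*pi*sqrt(r^3/mu) = 2*pi*sqrt(4.7084657e+21 / 3.986e14)
T = 21594.8866 s = 359.9148 min

359.9148 minutes


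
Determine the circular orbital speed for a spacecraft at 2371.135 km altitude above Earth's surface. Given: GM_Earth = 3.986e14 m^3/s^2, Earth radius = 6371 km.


r = R_E + alt = 6371.0 + 2371.135 = 8742.1350 km = 8.742135e+06 m
v = sqrt(mu/r) = sqrt(3.986e14 / 8.742135e+06) = 6752.4269 m/s = 6.7524 km/s

6.7524 km/s


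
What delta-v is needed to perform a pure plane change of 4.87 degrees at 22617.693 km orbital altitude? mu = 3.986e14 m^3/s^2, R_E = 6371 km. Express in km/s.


r = 28988.6930 km = 2.8988693e+07 m
V = sqrt(mu/r) = 3708.1247 m/s
di = 4.87 deg = 0.08499753 rad
dV = 2*V*sin(di/2) = 2*3708.1247*sin(0.04249877)
dV = 315.0866 m/s = 0.3150866 km/s

0.3151 km/s


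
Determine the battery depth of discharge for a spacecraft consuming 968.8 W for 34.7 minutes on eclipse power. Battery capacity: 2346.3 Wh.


E_used = P * t / 60 = 968.8 * 34.7 / 60 = 560.2893 Wh
DOD = E_used / E_total * 100 = 560.2893 / 2346.3 * 100
DOD = 23.8797 %

23.8797 %


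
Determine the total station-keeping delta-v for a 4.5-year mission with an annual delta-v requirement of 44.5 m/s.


dV = rate * years = 44.5 * 4.5
dV = 200.2500 m/s

200.2500 m/s


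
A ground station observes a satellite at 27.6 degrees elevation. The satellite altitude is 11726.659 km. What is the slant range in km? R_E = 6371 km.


h = 11726.659 km, el = 27.6 deg
d = -R_E*sin(el) + sqrt((R_E*sin(el))^2 + 2*R_E*h + h^2)
d = -6371.0000*sin(0.4817109) + sqrt((6371.0000*0.463296)^2 + 2*6371.0000*11726.659 + 11726.659^2)
d = 14242.7561 km

14242.7561 km


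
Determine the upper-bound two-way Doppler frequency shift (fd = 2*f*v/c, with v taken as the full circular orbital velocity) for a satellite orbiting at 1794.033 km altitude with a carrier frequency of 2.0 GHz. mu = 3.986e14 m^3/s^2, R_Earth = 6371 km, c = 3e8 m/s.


r = 8.165033e+06 m
v = sqrt(mu/r) = 6986.9828 m/s (worst-case radial velocity)
f = 2.0 GHz = 2.0e+09 Hz
fd = 2*f*v/c = 2*2.0e+09*6986.9828/3.0e+08
fd = 93159.7709 Hz

93159.7709 Hz


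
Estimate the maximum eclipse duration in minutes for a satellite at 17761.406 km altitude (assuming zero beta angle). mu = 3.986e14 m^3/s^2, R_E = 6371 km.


r = 24132.4060 km
T = 621.8146 min
Eclipse fraction = arcsin(R_E/r)/pi = arcsin(6371.0000/24132.4060)/pi
= arcsin(0.2640019)/pi = 0.08504251
Eclipse duration = 0.08504251 * 621.8146 = 52.8807 min

52.8807 minutes


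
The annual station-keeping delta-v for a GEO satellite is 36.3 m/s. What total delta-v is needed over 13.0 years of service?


dV = rate * years = 36.3 * 13.0
dV = 471.9000 m/s

471.9000 m/s


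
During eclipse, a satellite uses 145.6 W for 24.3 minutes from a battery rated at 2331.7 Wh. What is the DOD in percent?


E_used = P * t / 60 = 145.6 * 24.3 / 60 = 58.9680 Wh
DOD = E_used / E_total * 100 = 58.9680 / 2331.7 * 100
DOD = 2.5290 %

2.5290 %


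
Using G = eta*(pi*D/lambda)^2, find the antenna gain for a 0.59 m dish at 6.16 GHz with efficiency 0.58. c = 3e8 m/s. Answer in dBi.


lambda = c/f = 3e8 / 6.16e+09 = 0.0487013 m
G = eta*(pi*D/lambda)^2 = 0.58*(pi*0.59/0.0487013)^2
G = 840.1381 (linear)
G = 10*log10(840.1381) = 29.2435 dBi

29.2435 dBi


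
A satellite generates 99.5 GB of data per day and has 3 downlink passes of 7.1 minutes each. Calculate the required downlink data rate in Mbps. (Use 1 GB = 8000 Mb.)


total contact time = 3 * 7.1 * 60 = 1278.0000 s
data = 99.5 GB = 796000.0000 Mb
rate = 796000.0000 / 1278.0000 = 622.8482 Mbps

622.8482 Mbps


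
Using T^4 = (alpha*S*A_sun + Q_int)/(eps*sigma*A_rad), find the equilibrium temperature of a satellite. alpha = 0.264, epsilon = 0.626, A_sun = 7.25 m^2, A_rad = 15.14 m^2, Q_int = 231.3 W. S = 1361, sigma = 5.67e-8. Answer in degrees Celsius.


Numerator = alpha*S*A_sun + Q_int = 0.264*1361*7.25 + 231.3 = 2836.2540 W
Denominator = eps*sigma*A_rad = 0.626*5.67e-8*15.14 = 5.3738219e-07 W/K^4
T^4 = 5.2779085e+09 K^4
T = 269.5352 K = -3.6148 C

-3.6148 degrees Celsius


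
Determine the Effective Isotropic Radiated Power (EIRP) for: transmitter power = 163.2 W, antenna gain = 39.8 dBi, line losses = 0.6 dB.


Pt = 163.2 W = 22.1272 dBW
EIRP = Pt_dBW + Gt - losses = 22.1272 + 39.8 - 0.6 = 61.3272 dBW

61.3272 dBW


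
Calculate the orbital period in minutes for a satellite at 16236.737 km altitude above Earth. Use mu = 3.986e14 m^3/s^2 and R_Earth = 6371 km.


r = 22607.7370 km = 2.2607737e+07 m
T = 2*pi*sqrt(r^3/mu) = 2*pi*sqrt(1.1555035e+22 / 3.986e14)
T = 33829.5998 s = 563.8267 min

563.8267 minutes


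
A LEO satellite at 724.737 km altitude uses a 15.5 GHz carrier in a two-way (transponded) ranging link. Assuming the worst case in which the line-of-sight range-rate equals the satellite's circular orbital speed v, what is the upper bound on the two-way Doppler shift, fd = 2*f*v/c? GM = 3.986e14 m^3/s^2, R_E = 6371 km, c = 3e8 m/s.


r = 7.095737e+06 m
v = sqrt(mu/r) = 7494.9699 m/s (worst-case radial velocity)
f = 15.5 GHz = 1.55e+10 Hz
fd = 2*f*v/c = 2*1.55e+10*7494.9699/3.0e+08
fd = 774480.2213 Hz

774480.2213 Hz


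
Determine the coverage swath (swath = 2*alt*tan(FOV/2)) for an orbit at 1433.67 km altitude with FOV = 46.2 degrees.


FOV = 46.2 deg = 0.8063421 rad
swath = 2 * alt * tan(FOV/2) = 2 * 1433.67 * tan(0.4031711)
swath = 2 * 1433.67 * 0.4265361
swath = 1223.0242 km

1223.0242 km


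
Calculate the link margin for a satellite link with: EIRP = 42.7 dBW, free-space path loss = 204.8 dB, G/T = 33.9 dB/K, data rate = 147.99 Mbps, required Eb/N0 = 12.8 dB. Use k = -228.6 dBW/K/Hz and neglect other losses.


C/N0 = EIRP - FSPL + G/T - k = 42.7 - 204.8 + 33.9 - (-228.6)
C/N0 = 100.4000 dB-Hz
R_b = 147.99 Mbps = 1.4799e+08 bps -> 10*log10(R_b) = 81.7023 dB-Hz
Eb/N0 = C/N0 - 10*log10(R_b) = 100.4000 - 81.7023 = 18.6977 dB
Margin = Eb/N0 - Eb/N0_req = 18.6977 - 12.8 = 5.8977 dB (link closes)

5.8977 dB


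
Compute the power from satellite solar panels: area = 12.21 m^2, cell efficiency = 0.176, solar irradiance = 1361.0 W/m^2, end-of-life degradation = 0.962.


P = area * eta * S * degradation
P = 12.21 * 0.176 * 1361.0 * 0.962
P = 2813.5946 W

2813.5946 W


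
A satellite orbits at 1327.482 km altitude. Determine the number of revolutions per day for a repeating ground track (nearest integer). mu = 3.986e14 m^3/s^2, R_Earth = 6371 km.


r = 7.698482e+06 m
T = 2*pi*sqrt(r^3/mu) = 6722.3152 s = 112.0386 min
revs/day = 1440 / 112.0386 = 12.8527
Rounded: 13 revolutions per day

13 revolutions per day


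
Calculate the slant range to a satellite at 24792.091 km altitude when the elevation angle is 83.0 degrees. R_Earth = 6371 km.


h = 24792.091 km, el = 83.0 deg
d = -R_E*sin(el) + sqrt((R_E*sin(el))^2 + 2*R_E*h + h^2)
d = -6371.0000*sin(1.4486) + sqrt((6371.0000*0.9925462)^2 + 2*6371.0000*24792.091 + 24792.091^2)
d = 24829.9056 km

24829.9056 km


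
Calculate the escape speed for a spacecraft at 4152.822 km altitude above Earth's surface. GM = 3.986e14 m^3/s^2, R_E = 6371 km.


r = 6371.0 + 4152.822 = 10523.8220 km = 1.0523822e+07 m
v_esc = sqrt(2*mu/r) = sqrt(2*3.986e14 / 1.0523822e+07)
v_esc = 8703.5594 m/s = 8.7036 km/s

8.7036 km/s


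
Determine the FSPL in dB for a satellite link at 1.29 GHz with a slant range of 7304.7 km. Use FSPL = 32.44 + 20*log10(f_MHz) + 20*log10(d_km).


f = 1.29 GHz = 1290.0000 MHz
d = 7304.7 km
FSPL = 32.44 + 20*log10(1290.0000) + 20*log10(7304.7)
FSPL = 32.44 + 62.2118 + 77.2720
FSPL = 171.9238 dB

171.9238 dB


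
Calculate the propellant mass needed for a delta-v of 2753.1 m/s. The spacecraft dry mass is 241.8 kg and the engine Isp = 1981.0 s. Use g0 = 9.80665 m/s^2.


ve = Isp * g0 = 1981.0 * 9.80665 = 19426.973650 m/s
mass ratio = exp(dv/ve) = exp(2753.1/19426.973650) = 1.15224859
m_prop = m_dry * (mr - 1) = 241.8 * (1.15224859 - 1)
m_prop = 36.8137 kg

36.8137 kg


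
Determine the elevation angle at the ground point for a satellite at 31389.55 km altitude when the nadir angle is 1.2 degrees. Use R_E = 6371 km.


r = R_E + alt = 37760.5500 km
Law of sines in the satellite / Earth-center / ground-point triangle:
  sin(nadir)/R_E = sin(90 + el)/r  =>  cos(el) = (r/R_E)*sin(nadir)
cos(el) = (37760.5500 / 6371.0000) * sin(1.2 deg) = 0.1241245
el = arccos(0.1241245) = 82.8698 deg
(Earth-central angle = 90 - nadir - el = 5.9302 deg)

82.8698 degrees


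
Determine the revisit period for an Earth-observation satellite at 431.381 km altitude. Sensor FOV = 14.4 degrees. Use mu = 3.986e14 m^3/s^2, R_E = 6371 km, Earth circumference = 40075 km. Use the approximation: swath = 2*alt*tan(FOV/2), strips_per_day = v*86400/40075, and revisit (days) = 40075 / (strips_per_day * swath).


swath = 2*431.381*tan(0.1256637) = 108.9922 km
v = sqrt(mu/r) = 7654.8762 m/s = 7.6549 km/s
strips/day = v*86400/40075 = 7.6549*86400/40075 = 16.5036
coverage/day = strips * swath = 16.5036 * 108.9922 = 1798.7622 km
revisit = 40075 / 1798.7622 = 22.2792 days

22.2792 days


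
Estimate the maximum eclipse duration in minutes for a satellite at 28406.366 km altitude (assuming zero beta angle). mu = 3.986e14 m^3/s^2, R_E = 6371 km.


r = 34777.3660 km
T = 1075.7343 min
Eclipse fraction = arcsin(R_E/r)/pi = arcsin(6371.0000/34777.3660)/pi
= arcsin(0.1831939)/pi = 0.0586436
Eclipse duration = 0.0586436 * 1075.7343 = 63.0849 min

63.0849 minutes


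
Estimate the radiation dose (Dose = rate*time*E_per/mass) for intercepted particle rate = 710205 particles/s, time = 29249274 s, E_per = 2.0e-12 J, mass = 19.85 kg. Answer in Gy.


Total energy deposited = rate * time * E_per
  = 710205 * 29249274 * 2.0e-12 = 41.5460 J
Dose = E_total / mass = 41.5460 / 19.85
Dose = 2.0930 Gy

2.0930 Gy


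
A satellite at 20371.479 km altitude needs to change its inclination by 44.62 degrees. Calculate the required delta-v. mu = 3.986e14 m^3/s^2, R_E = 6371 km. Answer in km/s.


r = 26742.4790 km = 2.6742479e+07 m
V = sqrt(mu/r) = 3860.7156 m/s
di = 44.62 deg = 0.7787659 rad
dV = 2*V*sin(di/2) = 2*3860.7156*sin(0.389383)
dV = 2931.1915 m/s = 2.9312 km/s

2.9312 km/s


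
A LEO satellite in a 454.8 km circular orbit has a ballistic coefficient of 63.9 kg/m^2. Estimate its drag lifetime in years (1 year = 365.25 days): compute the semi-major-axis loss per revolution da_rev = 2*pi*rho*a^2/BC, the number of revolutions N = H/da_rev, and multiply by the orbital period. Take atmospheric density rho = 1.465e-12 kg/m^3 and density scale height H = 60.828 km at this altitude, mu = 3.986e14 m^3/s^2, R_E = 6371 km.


a = R_E + alt = 6825.8000 km = 6.8258e+06 m
da_rev = 2*pi*rho*a^2/BC = 2*pi*1.465e-12*(6.8258e+06)^2/63.9 = 6.711564 m per revolution
N = H/da_rev = 60828.0000 m / 6.711564 m = 9063.1629 revolutions
P = 2*pi*sqrt(a^3/mu) = 5612.3088 s
lifetime = N*P = 9063.1629 * 5612.3088 = 5.0865269e+07 s = 588.7184 days
years = 588.7184 / 365.25 = 1.6118 years

1.6118 years


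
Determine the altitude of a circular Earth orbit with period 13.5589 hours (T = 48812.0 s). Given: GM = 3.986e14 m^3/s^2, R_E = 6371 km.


T = 48812.0 s
r = (mu*T^2/(4*pi^2))^(1/3) = (3.986e14 * 48812.0^2 / (4*pi^2))^(1/3)
r = 2.8867572e+07 m = 28867.5718 km
alt = r - R_E = 28867.5718 - 6371 = 22496.5718 km

22496.5718 km


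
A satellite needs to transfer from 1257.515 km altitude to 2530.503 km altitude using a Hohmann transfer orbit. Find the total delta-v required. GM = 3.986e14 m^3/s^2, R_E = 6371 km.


r1 = 7628.5150 km = 7.628515e+06 m
r2 = 8901.5030 km = 8.901503e+06 m
dv1 = sqrt(mu/r1)*(sqrt(2*r2/(r1+r2)) - 1) = 273.1744 m/s
dv2 = sqrt(mu/r2)*(1 - sqrt(2*r1/(r1+r2))) = 262.8280 m/s
total dv = |dv1| + |dv2| = 273.1744 + 262.8280 = 536.0024 m/s = 0.5360024 km/s

0.5360 km/s


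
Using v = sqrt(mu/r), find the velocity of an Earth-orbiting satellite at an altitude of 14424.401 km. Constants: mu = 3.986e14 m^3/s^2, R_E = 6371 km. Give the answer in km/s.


r = R_E + alt = 6371.0 + 14424.401 = 20795.4010 km = 2.0795401e+07 m
v = sqrt(mu/r) = sqrt(3.986e14 / 2.0795401e+07) = 4378.0931 m/s = 4.3781 km/s

4.3781 km/s


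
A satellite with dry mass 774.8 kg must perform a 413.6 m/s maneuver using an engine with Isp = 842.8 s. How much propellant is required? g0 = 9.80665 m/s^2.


ve = Isp * g0 = 842.8 * 9.80665 = 8265.044620 m/s
mass ratio = exp(dv/ve) = exp(413.6/8265.044620) = 1.05131533
m_prop = m_dry * (mr - 1) = 774.8 * (1.05131533 - 1)
m_prop = 39.7591 kg

39.7591 kg


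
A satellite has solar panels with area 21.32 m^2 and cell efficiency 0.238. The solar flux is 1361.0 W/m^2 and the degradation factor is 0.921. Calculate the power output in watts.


P = area * eta * S * degradation
P = 21.32 * 0.238 * 1361.0 * 0.921
P = 6360.3632 W

6360.3632 W


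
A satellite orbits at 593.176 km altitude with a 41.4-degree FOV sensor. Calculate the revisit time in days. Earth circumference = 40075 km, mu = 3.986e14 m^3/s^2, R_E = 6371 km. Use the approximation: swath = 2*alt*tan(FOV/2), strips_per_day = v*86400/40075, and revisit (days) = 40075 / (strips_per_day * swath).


swath = 2*593.176*tan(0.3612832) = 448.2851 km
v = sqrt(mu/r) = 7565.4328 m/s = 7.5654 km/s
strips/day = v*86400/40075 = 7.5654*86400/40075 = 16.3108
coverage/day = strips * swath = 16.3108 * 448.2851 = 7311.8666 km
revisit = 40075 / 7311.8666 = 5.4808 days

5.4808 days


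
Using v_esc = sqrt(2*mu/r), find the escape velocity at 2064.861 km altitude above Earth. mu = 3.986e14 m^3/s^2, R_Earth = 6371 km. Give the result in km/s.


r = 6371.0 + 2064.861 = 8435.8610 km = 8.435861e+06 m
v_esc = sqrt(2*mu/r) = sqrt(2*3.986e14 / 8.435861e+06)
v_esc = 9721.1789 m/s = 9.7212 km/s

9.7212 km/s


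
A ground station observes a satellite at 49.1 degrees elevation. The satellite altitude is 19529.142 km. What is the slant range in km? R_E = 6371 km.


h = 19529.142 km, el = 49.1 deg
d = -R_E*sin(el) + sqrt((R_E*sin(el))^2 + 2*R_E*h + h^2)
d = -6371.0000*sin(0.8569567) + sqrt((6371.0000*0.7558535)^2 + 2*6371.0000*19529.142 + 19529.142^2)
d = 20746.4834 km

20746.4834 km


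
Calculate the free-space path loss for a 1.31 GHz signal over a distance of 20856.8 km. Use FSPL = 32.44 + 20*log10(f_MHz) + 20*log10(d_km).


f = 1.31 GHz = 1310.0000 MHz
d = 20856.8 km
FSPL = 32.44 + 20*log10(1310.0000) + 20*log10(20856.8)
FSPL = 32.44 + 62.3454 + 86.3850
FSPL = 181.1704 dB

181.1704 dB


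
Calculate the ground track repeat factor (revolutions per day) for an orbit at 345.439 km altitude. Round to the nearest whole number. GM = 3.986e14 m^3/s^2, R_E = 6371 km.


r = 6.716439e+06 m
T = 2*pi*sqrt(r^3/mu) = 5477.9723 s = 91.2995 min
revs/day = 1440 / 91.2995 = 15.7723
Rounded: 16 revolutions per day

16 revolutions per day


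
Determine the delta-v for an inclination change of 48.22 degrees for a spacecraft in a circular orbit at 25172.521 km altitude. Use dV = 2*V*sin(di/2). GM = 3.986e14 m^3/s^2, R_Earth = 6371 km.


r = 31543.5210 km = 3.1543521e+07 m
V = sqrt(mu/r) = 3554.7868 m/s
di = 48.22 deg = 0.8415978 rad
dV = 2*V*sin(di/2) = 2*3554.7868*sin(0.4207989)
dV = 2904.1881 m/s = 2.9042 km/s

2.9042 km/s


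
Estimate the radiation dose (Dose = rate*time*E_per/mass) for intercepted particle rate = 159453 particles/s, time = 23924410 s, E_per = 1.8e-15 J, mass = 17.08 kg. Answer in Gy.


Total energy deposited = rate * time * E_per
  = 159453 * 23924410 * 1.8e-15 = 0.006866674 J
Dose = E_total / mass = 0.006866674 / 17.08
Dose = 4.020301e-04 Gy

4.0203e-04 Gy


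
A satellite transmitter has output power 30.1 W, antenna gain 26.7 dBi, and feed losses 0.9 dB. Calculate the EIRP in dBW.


Pt = 30.1 W = 14.7857 dBW
EIRP = Pt_dBW + Gt - losses = 14.7857 + 26.7 - 0.9 = 40.5857 dBW

40.5857 dBW


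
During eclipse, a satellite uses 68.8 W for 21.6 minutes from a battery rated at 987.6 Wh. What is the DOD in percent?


E_used = P * t / 60 = 68.8 * 21.6 / 60 = 24.7680 Wh
DOD = E_used / E_total * 100 = 24.7680 / 987.6 * 100
DOD = 2.5079 %

2.5079 %


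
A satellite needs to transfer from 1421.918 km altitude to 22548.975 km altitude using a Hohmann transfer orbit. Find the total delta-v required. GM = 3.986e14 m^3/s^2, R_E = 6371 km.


r1 = 7792.9180 km = 7.792918e+06 m
r2 = 28919.9750 km = 2.8919975e+07 m
dv1 = sqrt(mu/r1)*(sqrt(2*r2/(r1+r2)) - 1) = 1824.9818 m/s
dv2 = sqrt(mu/r2)*(1 - sqrt(2*r1/(r1+r2))) = 1293.5857 m/s
total dv = |dv1| + |dv2| = 1824.9818 + 1293.5857 = 3118.5675 m/s = 3.1186 km/s

3.1186 km/s


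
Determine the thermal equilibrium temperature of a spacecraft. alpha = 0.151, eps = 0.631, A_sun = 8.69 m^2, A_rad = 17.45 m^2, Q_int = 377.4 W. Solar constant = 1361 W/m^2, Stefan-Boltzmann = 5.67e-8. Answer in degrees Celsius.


Numerator = alpha*S*A_sun + Q_int = 0.151*1361*8.69 + 377.4 = 2163.2906 W
Denominator = eps*sigma*A_rad = 0.631*5.67e-8*17.45 = 6.2432086e-07 W/K^4
T^4 = 3.4650301e+09 K^4
T = 242.6201 K = -30.5299 C

-30.5299 degrees Celsius


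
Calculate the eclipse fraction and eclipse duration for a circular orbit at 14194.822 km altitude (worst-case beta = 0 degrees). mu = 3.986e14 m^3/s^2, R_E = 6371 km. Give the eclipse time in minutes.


r = 20565.8220 km
T = 489.1917 min
Eclipse fraction = arcsin(R_E/r)/pi = arcsin(6371.0000/20565.8220)/pi
= arcsin(0.3097858)/pi = 0.1002574
Eclipse duration = 0.1002574 * 489.1917 = 49.0451 min

49.0451 minutes


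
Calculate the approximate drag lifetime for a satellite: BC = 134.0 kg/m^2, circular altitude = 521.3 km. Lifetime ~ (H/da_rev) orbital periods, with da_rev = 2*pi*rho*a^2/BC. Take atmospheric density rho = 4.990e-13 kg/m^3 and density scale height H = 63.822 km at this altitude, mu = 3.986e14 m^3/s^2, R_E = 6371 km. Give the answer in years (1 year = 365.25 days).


a = R_E + alt = 6892.3000 km = 6.8923e+06 m
da_rev = 2*pi*rho*a^2/BC = 2*pi*4.990e-13*(6.8923e+06)^2/134.0 = 1.111486 m per revolution
N = H/da_rev = 63822.0000 m / 1.111486 m = 57420.4311 revolutions
P = 2*pi*sqrt(a^3/mu) = 5694.5247 s
lifetime = N*P = 57420.4311 * 5694.5247 = 3.2698206e+08 s = 3784.5146 days
years = 3784.5146 / 365.25 = 10.3614 years

10.3614 years


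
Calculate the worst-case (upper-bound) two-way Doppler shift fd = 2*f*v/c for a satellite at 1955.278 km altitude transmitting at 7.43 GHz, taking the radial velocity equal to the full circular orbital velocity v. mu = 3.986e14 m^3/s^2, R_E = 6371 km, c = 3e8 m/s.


r = 8.326278e+06 m
v = sqrt(mu/r) = 6918.9978 m/s (worst-case radial velocity)
f = 7.43 GHz = 7.43e+09 Hz
fd = 2*f*v/c = 2*7.43e+09*6918.9978/3.0e+08
fd = 342721.0252 Hz

342721.0252 Hz


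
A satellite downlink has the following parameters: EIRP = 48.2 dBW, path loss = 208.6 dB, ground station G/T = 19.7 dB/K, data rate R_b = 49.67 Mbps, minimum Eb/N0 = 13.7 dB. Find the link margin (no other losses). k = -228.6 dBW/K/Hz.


C/N0 = EIRP - FSPL + G/T - k = 48.2 - 208.6 + 19.7 - (-228.6)
C/N0 = 87.9000 dB-Hz
R_b = 49.67 Mbps = 4.967e+07 bps -> 10*log10(R_b) = 76.9609 dB-Hz
Eb/N0 = C/N0 - 10*log10(R_b) = 87.9000 - 76.9609 = 10.9391 dB
Margin = Eb/N0 - Eb/N0_req = 10.9391 - 13.7 = -2.7609 dB (negative margin: link does not close)

-2.7609 dB


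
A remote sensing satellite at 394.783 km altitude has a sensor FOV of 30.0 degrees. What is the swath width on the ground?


FOV = 30.0 deg = 0.5235988 rad
swath = 2 * alt * tan(FOV/2) = 2 * 394.783 * tan(0.2617994)
swath = 2 * 394.783 * 0.2679492
swath = 211.5636 km

211.5636 km


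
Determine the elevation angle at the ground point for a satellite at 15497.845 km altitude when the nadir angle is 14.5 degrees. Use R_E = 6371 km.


r = R_E + alt = 21868.8450 km
Law of sines in the satellite / Earth-center / ground-point triangle:
  sin(nadir)/R_E = sin(90 + el)/r  =>  cos(el) = (r/R_E)*sin(nadir)
cos(el) = (21868.8450 / 6371.0000) * sin(14.5 deg) = 0.8594446
el = arccos(0.8594446) = 30.7457 deg
(Earth-central angle = 90 - nadir - el = 44.7543 deg)

30.7457 degrees


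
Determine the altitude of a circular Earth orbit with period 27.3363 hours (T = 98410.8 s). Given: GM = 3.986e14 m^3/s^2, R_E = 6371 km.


T = 98410.8 s
r = (mu*T^2/(4*pi^2))^(1/3) = (3.986e14 * 98410.8^2 / (4*pi^2))^(1/3)
r = 4.6070299e+07 m = 46070.2986 km
alt = r - R_E = 46070.2986 - 6371 = 39699.2986 km

39699.2986 km


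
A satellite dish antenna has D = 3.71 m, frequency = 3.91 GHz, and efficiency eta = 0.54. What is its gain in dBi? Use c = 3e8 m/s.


lambda = c/f = 3e8 / 3.91e+09 = 0.07672634 m
G = eta*(pi*D/lambda)^2 = 0.54*(pi*3.71/0.07672634)^2
G = 12460.9838 (linear)
G = 10*log10(12460.9838) = 40.9555 dBi

40.9555 dBi


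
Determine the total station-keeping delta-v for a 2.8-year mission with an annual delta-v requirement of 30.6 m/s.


dV = rate * years = 30.6 * 2.8
dV = 85.6800 m/s

85.6800 m/s


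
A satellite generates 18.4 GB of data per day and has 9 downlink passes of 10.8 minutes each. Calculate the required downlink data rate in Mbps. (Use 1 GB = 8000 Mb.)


total contact time = 9 * 10.8 * 60 = 5832.0000 s
data = 18.4 GB = 147200.0000 Mb
rate = 147200.0000 / 5832.0000 = 25.2401 Mbps

25.2401 Mbps


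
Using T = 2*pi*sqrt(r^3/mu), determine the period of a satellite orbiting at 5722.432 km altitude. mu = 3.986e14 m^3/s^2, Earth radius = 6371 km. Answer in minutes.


r = 12093.4320 km = 1.2093432e+07 m
T = 2*pi*sqrt(r^3/mu) = 2*pi*sqrt(1.7686777e+21 / 3.986e14)
T = 13235.3543 s = 220.5892 min

220.5892 minutes


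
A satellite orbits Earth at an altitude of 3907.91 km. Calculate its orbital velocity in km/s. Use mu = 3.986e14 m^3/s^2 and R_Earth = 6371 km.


r = R_E + alt = 6371.0 + 3907.91 = 10278.9100 km = 1.027891e+07 m
v = sqrt(mu/r) = sqrt(3.986e14 / 1.027891e+07) = 6227.2330 m/s = 6.2272 km/s

6.2272 km/s


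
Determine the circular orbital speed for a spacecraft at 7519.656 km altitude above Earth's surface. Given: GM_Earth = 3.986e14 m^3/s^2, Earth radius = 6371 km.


r = R_E + alt = 6371.0 + 7519.656 = 13890.6560 km = 1.3890656e+07 m
v = sqrt(mu/r) = sqrt(3.986e14 / 1.3890656e+07) = 5356.8227 m/s = 5.3568 km/s

5.3568 km/s


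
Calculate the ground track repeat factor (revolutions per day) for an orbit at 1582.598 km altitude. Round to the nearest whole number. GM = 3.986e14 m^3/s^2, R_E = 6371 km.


r = 7.953598e+06 m
T = 2*pi*sqrt(r^3/mu) = 7059.2193 s = 117.6537 min
revs/day = 1440 / 117.6537 = 12.2393
Rounded: 12 revolutions per day

12 revolutions per day


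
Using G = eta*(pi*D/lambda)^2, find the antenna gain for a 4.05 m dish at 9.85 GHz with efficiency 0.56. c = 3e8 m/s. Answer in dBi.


lambda = c/f = 3e8 / 9.85e+09 = 0.03045685 m
G = eta*(pi*D/lambda)^2 = 0.56*(pi*4.05/0.03045685)^2
G = 97729.9711 (linear)
G = 10*log10(97729.9711) = 49.9003 dBi

49.9003 dBi


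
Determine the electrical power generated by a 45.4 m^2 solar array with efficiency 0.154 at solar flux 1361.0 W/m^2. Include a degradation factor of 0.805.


P = area * eta * S * degradation
P = 45.4 * 0.154 * 1361.0 * 0.805
P = 7660.0319 W

7660.0319 W


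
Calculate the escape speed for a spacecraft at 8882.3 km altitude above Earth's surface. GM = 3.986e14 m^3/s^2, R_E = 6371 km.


r = 6371.0 + 8882.3 = 15253.3000 km = 1.52533e+07 m
v_esc = sqrt(2*mu/r) = sqrt(2*3.986e14 / 1.52533e+07)
v_esc = 7229.3914 m/s = 7.2294 km/s

7.2294 km/s


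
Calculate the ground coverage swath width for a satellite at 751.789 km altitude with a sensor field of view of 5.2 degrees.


FOV = 5.2 deg = 0.09075712 rad
swath = 2 * alt * tan(FOV/2) = 2 * 751.789 * tan(0.04537856)
swath = 2 * 751.789 * 0.04540973
swath = 68.2771 km

68.2771 km


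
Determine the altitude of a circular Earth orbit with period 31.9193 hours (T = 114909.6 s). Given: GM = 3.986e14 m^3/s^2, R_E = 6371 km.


T = 114909.6 s
r = (mu*T^2/(4*pi^2))^(1/3) = (3.986e14 * 114909.6^2 / (4*pi^2))^(1/3)
r = 5.1085392e+07 m = 51085.3917 km
alt = r - R_E = 51085.3917 - 6371 = 44714.3917 km

44714.3917 km


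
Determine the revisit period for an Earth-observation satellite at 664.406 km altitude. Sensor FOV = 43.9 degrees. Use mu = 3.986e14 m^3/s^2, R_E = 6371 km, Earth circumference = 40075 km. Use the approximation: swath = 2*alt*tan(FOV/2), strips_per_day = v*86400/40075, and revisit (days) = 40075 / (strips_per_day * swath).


swath = 2*664.406*tan(0.3830998) = 535.5265 km
v = sqrt(mu/r) = 7527.0372 m/s = 7.5270 km/s
strips/day = v*86400/40075 = 7.5270*86400/40075 = 16.2280
coverage/day = strips * swath = 16.2280 * 535.5265 = 8690.5092 km
revisit = 40075 / 8690.5092 = 4.6114 days

4.6114 days


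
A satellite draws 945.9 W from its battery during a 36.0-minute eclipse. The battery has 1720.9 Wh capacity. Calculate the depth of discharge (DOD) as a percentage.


E_used = P * t / 60 = 945.9 * 36.0 / 60 = 567.5400 Wh
DOD = E_used / E_total * 100 = 567.5400 / 1720.9 * 100
DOD = 32.9793 %

32.9793 %


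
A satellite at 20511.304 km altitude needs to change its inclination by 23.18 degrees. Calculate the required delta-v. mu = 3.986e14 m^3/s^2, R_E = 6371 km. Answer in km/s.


r = 26882.3040 km = 2.6882304e+07 m
V = sqrt(mu/r) = 3850.6620 m/s
di = 23.18 deg = 0.4045673 rad
dV = 2*V*sin(di/2) = 2*3850.6620*sin(0.2022837)
dV = 1547.2495 m/s = 1.5472 km/s

1.5472 km/s


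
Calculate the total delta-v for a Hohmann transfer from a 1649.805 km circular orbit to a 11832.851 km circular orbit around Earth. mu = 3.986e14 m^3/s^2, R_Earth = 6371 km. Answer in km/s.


r1 = 8020.8050 km = 8.020805e+06 m
r2 = 18203.8510 km = 1.8203851e+07 m
dv1 = sqrt(mu/r1)*(sqrt(2*r2/(r1+r2)) - 1) = 1256.6593 m/s
dv2 = sqrt(mu/r2)*(1 - sqrt(2*r1/(r1+r2))) = 1019.5766 m/s
total dv = |dv1| + |dv2| = 1256.6593 + 1019.5766 = 2276.2359 m/s = 2.2762 km/s

2.2762 km/s


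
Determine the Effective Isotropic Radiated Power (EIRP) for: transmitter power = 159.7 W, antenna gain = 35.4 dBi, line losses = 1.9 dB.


Pt = 159.7 W = 22.0330 dBW
EIRP = Pt_dBW + Gt - losses = 22.0330 + 35.4 - 1.9 = 55.5330 dBW

55.5330 dBW


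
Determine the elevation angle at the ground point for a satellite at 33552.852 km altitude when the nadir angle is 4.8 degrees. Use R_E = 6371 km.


r = R_E + alt = 39923.8520 km
Law of sines in the satellite / Earth-center / ground-point triangle:
  sin(nadir)/R_E = sin(90 + el)/r  =>  cos(el) = (r/R_E)*sin(nadir)
cos(el) = (39923.8520 / 6371.0000) * sin(4.8 deg) = 0.5243669
el = arccos(0.5243669) = 58.3744 deg
(Earth-central angle = 90 - nadir - el = 26.8256 deg)

58.3744 degrees


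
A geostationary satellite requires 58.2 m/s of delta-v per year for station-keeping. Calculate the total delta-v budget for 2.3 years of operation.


dV = rate * years = 58.2 * 2.3
dV = 133.8600 m/s

133.8600 m/s


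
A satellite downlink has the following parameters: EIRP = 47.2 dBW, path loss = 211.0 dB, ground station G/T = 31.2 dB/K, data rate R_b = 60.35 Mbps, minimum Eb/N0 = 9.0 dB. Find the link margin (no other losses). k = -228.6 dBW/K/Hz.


C/N0 = EIRP - FSPL + G/T - k = 47.2 - 211.0 + 31.2 - (-228.6)
C/N0 = 96.0000 dB-Hz
R_b = 60.35 Mbps = 6.035e+07 bps -> 10*log10(R_b) = 77.8068 dB-Hz
Eb/N0 = C/N0 - 10*log10(R_b) = 96.0000 - 77.8068 = 18.1932 dB
Margin = Eb/N0 - Eb/N0_req = 18.1932 - 9.0 = 9.1932 dB (link closes)

9.1932 dB


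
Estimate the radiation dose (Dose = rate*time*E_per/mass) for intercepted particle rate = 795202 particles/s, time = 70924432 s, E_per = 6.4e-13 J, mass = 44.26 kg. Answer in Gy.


Total energy deposited = rate * time * E_per
  = 795202 * 70924432 * 6.4e-13 = 36.0955 J
Dose = E_total / mass = 36.0955 / 44.26
Dose = 0.8155337 Gy

0.8155 Gy


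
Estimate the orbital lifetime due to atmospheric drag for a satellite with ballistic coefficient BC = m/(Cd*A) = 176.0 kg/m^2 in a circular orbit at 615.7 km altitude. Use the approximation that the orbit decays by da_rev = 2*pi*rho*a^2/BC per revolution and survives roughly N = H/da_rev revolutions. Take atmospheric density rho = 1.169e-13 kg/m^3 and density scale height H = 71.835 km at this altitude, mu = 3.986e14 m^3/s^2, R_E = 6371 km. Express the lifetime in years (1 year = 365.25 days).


a = R_E + alt = 6986.7000 km = 6.9867e+06 m
da_rev = 2*pi*rho*a^2/BC = 2*pi*1.169e-13*(6.9867e+06)^2/176.0 = 0.203716358 m per revolution
N = H/da_rev = 71835.0000 m / 0.203716358 m = 352622.6405 revolutions
P = 2*pi*sqrt(a^3/mu) = 5811.9165 s
lifetime = N*P = 352622.6405 * 5811.9165 = 2.0494133e+09 s = 23720.0618 days
years = 23720.0618 / 365.25 = 64.9420 years

64.9420 years


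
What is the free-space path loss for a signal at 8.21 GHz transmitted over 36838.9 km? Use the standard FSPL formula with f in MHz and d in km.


f = 8.21 GHz = 8210.0000 MHz
d = 36838.9 km
FSPL = 32.44 + 20*log10(8210.0000) + 20*log10(36838.9)
FSPL = 32.44 + 78.2869 + 91.3261
FSPL = 202.0530 dB

202.0530 dB


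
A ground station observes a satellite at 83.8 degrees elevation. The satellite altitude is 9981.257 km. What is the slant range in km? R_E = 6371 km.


h = 9981.257 km, el = 83.8 deg
d = -R_E*sin(el) + sqrt((R_E*sin(el))^2 + 2*R_E*h + h^2)
d = -6371.0000*sin(1.4626) + sqrt((6371.0000*0.994151)^2 + 2*6371.0000*9981.257 + 9981.257^2)
d = 10004.0388 km

10004.0388 km


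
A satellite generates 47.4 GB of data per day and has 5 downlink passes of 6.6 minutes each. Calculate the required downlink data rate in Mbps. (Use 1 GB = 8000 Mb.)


total contact time = 5 * 6.6 * 60 = 1980.0000 s
data = 47.4 GB = 379200.0000 Mb
rate = 379200.0000 / 1980.0000 = 191.5152 Mbps

191.5152 Mbps


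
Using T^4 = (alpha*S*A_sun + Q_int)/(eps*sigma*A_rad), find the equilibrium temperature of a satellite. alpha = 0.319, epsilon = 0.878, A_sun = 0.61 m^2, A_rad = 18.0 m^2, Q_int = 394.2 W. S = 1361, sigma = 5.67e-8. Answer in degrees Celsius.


Numerator = alpha*S*A_sun + Q_int = 0.319*1361*0.61 + 394.2 = 659.0370 W
Denominator = eps*sigma*A_rad = 0.878*5.67e-8*18.0 = 8.960868e-07 W/K^4
T^4 = 7.3546111e+08 K^4
T = 164.6796 K = -108.4704 C

-108.4704 degrees Celsius


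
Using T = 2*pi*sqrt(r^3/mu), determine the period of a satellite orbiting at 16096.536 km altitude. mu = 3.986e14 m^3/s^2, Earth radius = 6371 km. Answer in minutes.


r = 22467.5360 km = 2.2467536e+07 m
T = 2*pi*sqrt(r^3/mu) = 2*pi*sqrt(1.1341391e+22 / 3.986e14)
T = 33515.3987 s = 558.5900 min

558.5900 minutes


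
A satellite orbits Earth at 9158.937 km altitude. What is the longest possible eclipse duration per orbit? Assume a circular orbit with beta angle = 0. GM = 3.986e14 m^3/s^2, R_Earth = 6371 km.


r = 15529.9370 km
T = 321.0070 min
Eclipse fraction = arcsin(R_E/r)/pi = arcsin(6371.0000/15529.9370)/pi
= arcsin(0.4102399)/pi = 0.134555
Eclipse duration = 0.134555 * 321.0070 = 43.1931 min

43.1931 minutes


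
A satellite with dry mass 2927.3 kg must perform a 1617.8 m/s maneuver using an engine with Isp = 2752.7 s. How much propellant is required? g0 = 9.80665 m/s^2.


ve = Isp * g0 = 2752.7 * 9.80665 = 26994.765455 m/s
mass ratio = exp(dv/ve) = exp(1617.8/26994.765455) = 1.06176237
m_prop = m_dry * (mr - 1) = 2927.3 * (1.06176237 - 1)
m_prop = 180.7970 kg

180.7970 kg


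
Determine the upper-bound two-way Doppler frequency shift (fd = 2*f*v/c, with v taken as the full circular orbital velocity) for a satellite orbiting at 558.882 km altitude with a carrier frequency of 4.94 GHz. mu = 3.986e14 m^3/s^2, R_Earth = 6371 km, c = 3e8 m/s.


r = 6.929882e+06 m
v = sqrt(mu/r) = 7584.1293 m/s (worst-case radial velocity)
f = 4.94 GHz = 4.94e+09 Hz
fd = 2*f*v/c = 2*4.94e+09*7584.1293/3.0e+08
fd = 249770.6576 Hz

249770.6576 Hz


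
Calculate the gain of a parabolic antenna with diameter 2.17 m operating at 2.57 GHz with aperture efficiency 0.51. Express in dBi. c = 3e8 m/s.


lambda = c/f = 3e8 / 2.57e+09 = 0.1167315 m
G = eta*(pi*D/lambda)^2 = 0.51*(pi*2.17/0.1167315)^2
G = 1739.4547 (linear)
G = 10*log10(1739.4547) = 32.4041 dBi

32.4041 dBi


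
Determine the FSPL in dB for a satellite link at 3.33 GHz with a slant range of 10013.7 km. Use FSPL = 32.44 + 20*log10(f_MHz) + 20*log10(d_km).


f = 3.33 GHz = 3330.0000 MHz
d = 10013.7 km
FSPL = 32.44 + 20*log10(3330.0000) + 20*log10(10013.7)
FSPL = 32.44 + 70.4489 + 80.0119
FSPL = 182.9008 dB

182.9008 dB


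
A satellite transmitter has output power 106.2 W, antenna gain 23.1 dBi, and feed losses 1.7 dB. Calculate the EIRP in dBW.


Pt = 106.2 W = 20.2612 dBW
EIRP = Pt_dBW + Gt - losses = 20.2612 + 23.1 - 1.7 = 41.6612 dBW

41.6612 dBW


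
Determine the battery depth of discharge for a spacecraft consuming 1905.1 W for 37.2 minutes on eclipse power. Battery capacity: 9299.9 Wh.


E_used = P * t / 60 = 1905.1 * 37.2 / 60 = 1181.1620 Wh
DOD = E_used / E_total * 100 = 1181.1620 / 9299.9 * 100
DOD = 12.7008 %

12.7008 %


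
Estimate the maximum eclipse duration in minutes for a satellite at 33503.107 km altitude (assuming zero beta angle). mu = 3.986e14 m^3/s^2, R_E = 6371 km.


r = 39874.1070 km
T = 1320.6764 min
Eclipse fraction = arcsin(R_E/r)/pi = arcsin(6371.0000/39874.1070)/pi
= arcsin(0.1597779)/pi = 0.0510778
Eclipse duration = 0.0510778 * 1320.6764 = 67.4572 min

67.4572 minutes


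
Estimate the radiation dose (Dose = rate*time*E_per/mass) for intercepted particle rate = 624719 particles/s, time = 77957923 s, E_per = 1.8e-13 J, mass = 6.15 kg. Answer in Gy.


Total energy deposited = rate * time * E_per
  = 624719 * 77957923 * 1.8e-13 = 8.7663 J
Dose = E_total / mass = 8.7663 / 6.15
Dose = 1.4254 Gy

1.4254 Gy


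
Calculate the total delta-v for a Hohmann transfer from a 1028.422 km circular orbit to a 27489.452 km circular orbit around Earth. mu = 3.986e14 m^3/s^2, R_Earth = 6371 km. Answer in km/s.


r1 = 7399.4220 km = 7.399422e+06 m
r2 = 33860.4520 km = 3.3860452e+07 m
dv1 = sqrt(mu/r1)*(sqrt(2*r2/(r1+r2)) - 1) = 2063.4606 m/s
dv2 = sqrt(mu/r2)*(1 - sqrt(2*r1/(r1+r2))) = 1376.1997 m/s
total dv = |dv1| + |dv2| = 2063.4606 + 1376.1997 = 3439.6603 m/s = 3.4397 km/s

3.4397 km/s


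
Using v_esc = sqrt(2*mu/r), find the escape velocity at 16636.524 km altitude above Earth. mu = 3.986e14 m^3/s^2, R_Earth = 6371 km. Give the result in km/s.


r = 6371.0 + 16636.524 = 23007.5240 km = 2.3007524e+07 m
v_esc = sqrt(2*mu/r) = sqrt(2*3.986e14 / 2.3007524e+07)
v_esc = 5886.3855 m/s = 5.8864 km/s

5.8864 km/s


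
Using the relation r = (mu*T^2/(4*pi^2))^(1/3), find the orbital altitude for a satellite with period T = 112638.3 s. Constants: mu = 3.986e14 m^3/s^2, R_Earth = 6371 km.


T = 112638.3 s
r = (mu*T^2/(4*pi^2))^(1/3) = (3.986e14 * 112638.3^2 / (4*pi^2))^(1/3)
r = 5.0409986e+07 m = 50409.9861 km
alt = r - R_E = 50409.9861 - 6371 = 44038.9861 km

44038.9861 km


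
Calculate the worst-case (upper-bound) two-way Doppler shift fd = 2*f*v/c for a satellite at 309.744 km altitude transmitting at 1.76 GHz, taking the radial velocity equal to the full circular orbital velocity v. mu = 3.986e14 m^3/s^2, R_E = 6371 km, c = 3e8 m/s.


r = 6.680744e+06 m
v = sqrt(mu/r) = 7724.2484 m/s (worst-case radial velocity)
f = 1.76 GHz = 1.76e+09 Hz
fd = 2*f*v/c = 2*1.76e+09*7724.2484/3.0e+08
fd = 90631.1813 Hz

90631.1813 Hz


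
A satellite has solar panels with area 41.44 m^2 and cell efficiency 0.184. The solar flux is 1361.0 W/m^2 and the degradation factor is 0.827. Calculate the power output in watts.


P = area * eta * S * degradation
P = 41.44 * 0.184 * 1361.0 * 0.827
P = 8582.2509 W

8582.2509 W


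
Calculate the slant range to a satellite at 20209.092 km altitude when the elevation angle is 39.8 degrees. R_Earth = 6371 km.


h = 20209.092 km, el = 39.8 deg
d = -R_E*sin(el) + sqrt((R_E*sin(el))^2 + 2*R_E*h + h^2)
d = -6371.0000*sin(0.694641) + sqrt((6371.0000*0.6401097)^2 + 2*6371.0000*20209.092 + 20209.092^2)
d = 22047.3825 km

22047.3825 km


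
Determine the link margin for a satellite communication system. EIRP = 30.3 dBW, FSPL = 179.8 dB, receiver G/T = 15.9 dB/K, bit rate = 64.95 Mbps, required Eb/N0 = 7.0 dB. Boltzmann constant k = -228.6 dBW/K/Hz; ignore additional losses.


C/N0 = EIRP - FSPL + G/T - k = 30.3 - 179.8 + 15.9 - (-228.6)
C/N0 = 95.0000 dB-Hz
R_b = 64.95 Mbps = 6.495e+07 bps -> 10*log10(R_b) = 78.1258 dB-Hz
Eb/N0 = C/N0 - 10*log10(R_b) = 95.0000 - 78.1258 = 16.8742 dB
Margin = Eb/N0 - Eb/N0_req = 16.8742 - 7.0 = 9.8742 dB (link closes)

9.8742 dB


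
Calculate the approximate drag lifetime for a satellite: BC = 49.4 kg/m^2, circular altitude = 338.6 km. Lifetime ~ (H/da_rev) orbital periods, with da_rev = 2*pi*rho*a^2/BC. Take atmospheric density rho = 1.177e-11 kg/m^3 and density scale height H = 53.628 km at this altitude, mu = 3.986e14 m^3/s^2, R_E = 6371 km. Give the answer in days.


a = R_E + alt = 6709.6000 km = 6.7096e+06 m
da_rev = 2*pi*rho*a^2/BC = 2*pi*1.177e-11*(6.7096e+06)^2/49.4 = 67.394219 m per revolution
N = H/da_rev = 53628.0000 m / 67.394219 m = 795.7359 revolutions
P = 2*pi*sqrt(a^3/mu) = 5469.6075 s
lifetime = N*P = 795.7359 * 5469.6075 = 4.3523631e+06 s = 50.3746 days

50.3746 days


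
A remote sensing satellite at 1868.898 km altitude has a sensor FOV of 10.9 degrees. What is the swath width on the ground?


FOV = 10.9 deg = 0.1902409 rad
swath = 2 * alt * tan(FOV/2) = 2 * 1868.898 * tan(0.09512044)
swath = 2 * 1868.898 * 0.09540837
swath = 356.6170 km

356.6170 km


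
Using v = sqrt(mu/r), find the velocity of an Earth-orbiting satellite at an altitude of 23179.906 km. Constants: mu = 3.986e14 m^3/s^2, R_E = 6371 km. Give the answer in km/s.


r = R_E + alt = 6371.0 + 23179.906 = 29550.9060 km = 2.9550906e+07 m
v = sqrt(mu/r) = sqrt(3.986e14 / 2.9550906e+07) = 3672.6813 m/s = 3.6727 km/s

3.6727 km/s


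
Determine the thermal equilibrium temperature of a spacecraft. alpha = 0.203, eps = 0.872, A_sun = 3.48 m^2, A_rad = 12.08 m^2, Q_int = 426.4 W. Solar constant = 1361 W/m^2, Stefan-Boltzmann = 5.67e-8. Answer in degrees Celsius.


Numerator = alpha*S*A_sun + Q_int = 0.203*1361*3.48 + 426.4 = 1387.8648 W
Denominator = eps*sigma*A_rad = 0.872*5.67e-8*12.08 = 5.9726419e-07 W/K^4
T^4 = 2.3237034e+09 K^4
T = 219.5559 K = -53.5941 C

-53.5941 degrees Celsius


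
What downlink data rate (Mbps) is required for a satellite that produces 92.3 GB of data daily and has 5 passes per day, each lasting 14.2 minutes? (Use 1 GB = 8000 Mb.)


total contact time = 5 * 14.2 * 60 = 4260.0000 s
data = 92.3 GB = 738400.0000 Mb
rate = 738400.0000 / 4260.0000 = 173.3333 Mbps

173.3333 Mbps


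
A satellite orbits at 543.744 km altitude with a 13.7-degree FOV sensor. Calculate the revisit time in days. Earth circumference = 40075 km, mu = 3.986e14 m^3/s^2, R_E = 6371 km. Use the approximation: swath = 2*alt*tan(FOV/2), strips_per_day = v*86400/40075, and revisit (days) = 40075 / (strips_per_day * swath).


swath = 2*543.744*tan(0.1195551) = 130.6377 km
v = sqrt(mu/r) = 7592.4265 m/s = 7.5924 km/s
strips/day = v*86400/40075 = 7.5924*86400/40075 = 16.3689
coverage/day = strips * swath = 16.3689 * 130.6377 = 2138.4019 km
revisit = 40075 / 2138.4019 = 18.7406 days

18.7406 days
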